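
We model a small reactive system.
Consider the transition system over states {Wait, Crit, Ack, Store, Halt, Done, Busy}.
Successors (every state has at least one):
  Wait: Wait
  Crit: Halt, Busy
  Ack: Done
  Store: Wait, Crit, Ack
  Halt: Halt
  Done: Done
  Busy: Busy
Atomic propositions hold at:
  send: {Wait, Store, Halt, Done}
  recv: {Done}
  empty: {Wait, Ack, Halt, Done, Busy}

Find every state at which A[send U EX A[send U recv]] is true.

{Ack, Done}

A[send U recv]: least fixpoint, start Z0 = Sat(recv) = {Done}, add states in Sat(send) with every successor in Z. Already a fixed point.
Sat(A[send U recv]) = {Done}
Sat(EX A[send U recv]) = {s : some successor in {Done}} = {Ack, Done}
A[send U EX A[send U recv]]: least fixpoint, start Z0 = Sat(EX A[send U recv]) = {Ack, Done}, add states in Sat(send) with every successor in Z. Already a fixed point.
Sat(A[send U EX A[send U recv]]) = {Ack, Done}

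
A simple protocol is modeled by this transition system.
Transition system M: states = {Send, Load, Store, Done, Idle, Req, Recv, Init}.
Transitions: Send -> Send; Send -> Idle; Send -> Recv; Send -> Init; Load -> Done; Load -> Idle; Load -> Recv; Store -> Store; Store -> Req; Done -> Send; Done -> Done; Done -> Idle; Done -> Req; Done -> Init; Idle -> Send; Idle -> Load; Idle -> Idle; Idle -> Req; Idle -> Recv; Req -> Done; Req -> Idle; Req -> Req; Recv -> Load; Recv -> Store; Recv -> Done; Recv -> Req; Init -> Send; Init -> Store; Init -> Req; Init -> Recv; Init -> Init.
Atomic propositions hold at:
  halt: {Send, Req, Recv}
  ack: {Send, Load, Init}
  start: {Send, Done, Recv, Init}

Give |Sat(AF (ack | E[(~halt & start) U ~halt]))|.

6

Sat(~halt) = {Load, Store, Done, Idle, Init}
Sat(~halt & start) = {Done, Init}
E[(~halt & start) U ~halt]: least fixpoint, start Z0 = Sat(~halt) = {Load, Store, Done, Idle, Init}, add states in Sat(~halt & start) with some successor in Z. Already a fixed point.
Sat(E[(~halt & start) U ~halt]) = {Load, Store, Done, Idle, Init}
Sat(ack | E[(~halt & start) U ~halt]) = {Send, Load, Store, Done, Idle, Init}
AF (ack | E[(~halt & start) U ~halt]): least fixpoint, start Z0 = {Send, Load, Store, Done, Idle, Init}, add states with every successor in Z. Already a fixed point.
Sat(AF (ack | E[(~halt & start) U ~halt])) = {Send, Load, Store, Done, Idle, Init}
|Sat(AF (ack | E[(~halt & start) U ~halt]))| = |{Send, Load, Store, Done, Idle, Init}| = 6.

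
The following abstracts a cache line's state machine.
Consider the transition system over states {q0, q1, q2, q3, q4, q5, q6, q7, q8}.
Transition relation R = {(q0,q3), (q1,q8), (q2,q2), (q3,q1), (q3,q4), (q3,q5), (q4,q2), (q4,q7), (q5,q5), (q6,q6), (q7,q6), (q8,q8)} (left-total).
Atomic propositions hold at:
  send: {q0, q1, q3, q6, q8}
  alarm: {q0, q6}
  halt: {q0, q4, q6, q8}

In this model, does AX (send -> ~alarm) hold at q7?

Sat(~alarm) = {q1, q2, q3, q4, q5, q7, q8}
Sat(send -> ~alarm) = {q1, q2, q3, q4, q5, q7, q8}
Sat(AX (send -> ~alarm)) = {s : every successor in {q1, q2, q3, q4, q5, q7, q8}} = {q0, q1, q2, q3, q4, q5, q8}
q7 ∉ Sat(AX (send -> ~alarm)) = {q0, q1, q2, q3, q4, q5, q8}, so the formula does not hold at q7.

No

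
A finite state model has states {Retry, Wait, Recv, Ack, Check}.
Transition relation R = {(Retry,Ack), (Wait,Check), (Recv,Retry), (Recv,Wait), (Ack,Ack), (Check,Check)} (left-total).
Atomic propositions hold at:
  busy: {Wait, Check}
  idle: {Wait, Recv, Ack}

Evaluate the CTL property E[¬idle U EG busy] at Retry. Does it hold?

Sat(¬idle) = {Retry, Check}
EG busy: greatest fixpoint, start Z0 = {Wait, Check}, keep only states in Sat with some successor in Z. Already a fixed point.
Sat(EG busy) = {Wait, Check}
E[¬idle U EG busy]: least fixpoint, start Z0 = Sat(EG busy) = {Wait, Check}, add states in Sat(¬idle) with some successor in Z. Already a fixed point.
Sat(E[¬idle U EG busy]) = {Wait, Check}
Retry ∉ Sat(E[¬idle U EG busy]) = {Wait, Check}, so the formula does not hold at Retry.

No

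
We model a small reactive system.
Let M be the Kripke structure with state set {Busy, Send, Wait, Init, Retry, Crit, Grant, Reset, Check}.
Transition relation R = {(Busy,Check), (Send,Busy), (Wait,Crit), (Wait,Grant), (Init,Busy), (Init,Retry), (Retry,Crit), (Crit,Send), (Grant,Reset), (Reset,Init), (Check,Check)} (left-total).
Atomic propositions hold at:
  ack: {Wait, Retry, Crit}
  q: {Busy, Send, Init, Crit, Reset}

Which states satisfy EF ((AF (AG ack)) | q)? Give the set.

AG ack: greatest fixpoint, start Z0 = {Wait, Retry, Crit}, keep only states in Sat with every successor in Z. Z1 = {Retry}; Z2 = ∅; fixed.
Sat(AG ack) = ∅
AF (AG ack): least fixpoint, start Z0 = ∅, add states with every successor in Z. Already a fixed point.
Sat(AF (AG ack)) = ∅
Sat((AF (AG ack)) | q) = {Busy, Send, Init, Crit, Reset}
EF ((AF (AG ack)) | q): least fixpoint, start Z0 = {Busy, Send, Init, Crit, Reset}, add states with some successor in Z. Z1 = {Busy, Send, Wait, Init, Retry, Crit, Grant, Reset}; fixed.
Sat(EF ((AF (AG ack)) | q)) = {Busy, Send, Wait, Init, Retry, Crit, Grant, Reset}

{Busy, Send, Wait, Init, Retry, Crit, Grant, Reset}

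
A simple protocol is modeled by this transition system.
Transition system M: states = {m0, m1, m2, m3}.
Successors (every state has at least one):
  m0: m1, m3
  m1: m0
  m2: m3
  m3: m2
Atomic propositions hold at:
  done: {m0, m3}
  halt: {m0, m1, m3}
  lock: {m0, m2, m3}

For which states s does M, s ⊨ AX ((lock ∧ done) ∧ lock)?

{m1, m2}

Sat(lock ∧ done) = {m0, m3}
Sat((lock ∧ done) ∧ lock) = {m0, m3}
Sat(AX ((lock ∧ done) ∧ lock)) = {s : every successor in {m0, m3}} = {m1, m2}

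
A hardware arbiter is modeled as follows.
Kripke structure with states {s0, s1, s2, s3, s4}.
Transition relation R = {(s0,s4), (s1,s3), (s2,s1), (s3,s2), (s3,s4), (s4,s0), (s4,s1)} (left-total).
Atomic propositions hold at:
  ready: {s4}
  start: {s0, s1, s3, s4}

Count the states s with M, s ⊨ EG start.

EG start: greatest fixpoint, start Z0 = {s0, s1, s3, s4}, keep only states in Sat with some successor in Z. Already a fixed point.
Sat(EG start) = {s0, s1, s3, s4}
|Sat(EG start)| = |{s0, s1, s3, s4}| = 4.

4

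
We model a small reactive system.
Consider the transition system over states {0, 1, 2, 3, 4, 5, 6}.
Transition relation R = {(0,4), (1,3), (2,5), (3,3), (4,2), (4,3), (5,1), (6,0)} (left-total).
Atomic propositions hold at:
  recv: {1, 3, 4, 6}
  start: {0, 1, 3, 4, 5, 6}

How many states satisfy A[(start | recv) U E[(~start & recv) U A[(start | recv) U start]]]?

Sat(start | recv) = {0, 1, 3, 4, 5, 6}
Sat(~start) = {2}
Sat(~start & recv) = ∅
A[(start | recv) U start]: least fixpoint, start Z0 = Sat(start) = {0, 1, 3, 4, 5, 6}, add states in Sat(start | recv) with every successor in Z. Already a fixed point.
Sat(A[(start | recv) U start]) = {0, 1, 3, 4, 5, 6}
E[(~start & recv) U A[(start | recv) U start]]: least fixpoint, start Z0 = Sat(A[(start | recv) U start]) = {0, 1, 3, 4, 5, 6}, add states in Sat(~start & recv) with some successor in Z. Already a fixed point.
Sat(E[(~start & recv) U A[(start | recv) U start]]) = {0, 1, 3, 4, 5, 6}
A[(start | recv) U E[(~start & recv) U A[(start | recv) U start]]]: least fixpoint, start Z0 = Sat(E[(~start & recv) U A[(start | recv) U start]]) = {0, 1, 3, 4, 5, 6}, add states in Sat(start | recv) with every successor in Z. Already a fixed point.
Sat(A[(start | recv) U E[(~start & recv) U A[(start | recv) U start]]]) = {0, 1, 3, 4, 5, 6}
|Sat(A[(start | recv) U E[(~start & recv) U A[(start | recv) U start]]])| = |{0, 1, 3, 4, 5, 6}| = 6.

6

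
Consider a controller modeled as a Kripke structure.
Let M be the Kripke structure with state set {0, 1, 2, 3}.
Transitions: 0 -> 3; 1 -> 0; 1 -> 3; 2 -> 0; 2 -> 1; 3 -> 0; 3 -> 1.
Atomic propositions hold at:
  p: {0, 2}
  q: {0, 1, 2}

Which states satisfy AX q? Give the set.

Sat(AX q) = {s : every successor in {0, 1, 2}} = {2, 3}

{2, 3}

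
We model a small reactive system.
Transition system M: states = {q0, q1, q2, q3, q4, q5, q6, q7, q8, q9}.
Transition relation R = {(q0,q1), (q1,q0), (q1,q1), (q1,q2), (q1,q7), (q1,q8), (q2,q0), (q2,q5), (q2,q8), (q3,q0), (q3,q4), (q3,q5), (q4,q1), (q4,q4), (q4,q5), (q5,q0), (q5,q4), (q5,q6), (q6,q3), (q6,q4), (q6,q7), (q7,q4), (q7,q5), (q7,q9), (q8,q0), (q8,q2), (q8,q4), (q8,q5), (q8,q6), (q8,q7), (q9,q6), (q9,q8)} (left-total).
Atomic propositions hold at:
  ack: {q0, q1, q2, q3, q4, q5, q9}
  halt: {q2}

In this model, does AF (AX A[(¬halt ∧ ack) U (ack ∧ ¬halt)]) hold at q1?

No

Sat(¬halt) = {q0, q1, q3, q4, q5, q6, q7, q8, q9}
Sat(¬halt ∧ ack) = {q0, q1, q3, q4, q5, q9}
Sat(ack ∧ ¬halt) = {q0, q1, q3, q4, q5, q9}
A[(¬halt ∧ ack) U (ack ∧ ¬halt)]: least fixpoint, start Z0 = Sat((ack ∧ ¬halt)) = {q0, q1, q3, q4, q5, q9}, add states in Sat(¬halt ∧ ack) with every successor in Z. Already a fixed point.
Sat(A[(¬halt ∧ ack) U (ack ∧ ¬halt)]) = {q0, q1, q3, q4, q5, q9}
Sat(AX A[(¬halt ∧ ack) U (ack ∧ ¬halt)]) = {s : every successor in {q0, q1, q3, q4, q5, q9}} = {q0, q3, q4, q7}
AF (AX A[(¬halt ∧ ack) U (ack ∧ ¬halt)]): least fixpoint, start Z0 = {q0, q3, q4, q7}, add states with every successor in Z. Z1 = {q0, q3, q4, q6, q7}; Z2 = {q0, q3, q4, q5, q6, q7}; fixed.
Sat(AF (AX A[(¬halt ∧ ack) U (ack ∧ ¬halt)])) = {q0, q3, q4, q5, q6, q7}
q1 ∉ Sat(AF (AX A[(¬halt ∧ ack) U (ack ∧ ¬halt)])) = {q0, q3, q4, q5, q6, q7}, so the formula does not hold at q1.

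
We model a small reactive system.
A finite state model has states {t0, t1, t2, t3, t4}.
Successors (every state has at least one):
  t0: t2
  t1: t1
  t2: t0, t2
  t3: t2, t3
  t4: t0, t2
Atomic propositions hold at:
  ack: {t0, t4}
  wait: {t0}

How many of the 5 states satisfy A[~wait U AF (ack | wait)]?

Sat(~wait) = {t1, t2, t3, t4}
Sat(ack | wait) = {t0, t4}
AF (ack | wait): least fixpoint, start Z0 = {t0, t4}, add states with every successor in Z. Already a fixed point.
Sat(AF (ack | wait)) = {t0, t4}
A[~wait U AF (ack | wait)]: least fixpoint, start Z0 = Sat(AF (ack | wait)) = {t0, t4}, add states in Sat(~wait) with every successor in Z. Already a fixed point.
Sat(A[~wait U AF (ack | wait)]) = {t0, t4}
|Sat(A[~wait U AF (ack | wait)])| = |{t0, t4}| = 2.

2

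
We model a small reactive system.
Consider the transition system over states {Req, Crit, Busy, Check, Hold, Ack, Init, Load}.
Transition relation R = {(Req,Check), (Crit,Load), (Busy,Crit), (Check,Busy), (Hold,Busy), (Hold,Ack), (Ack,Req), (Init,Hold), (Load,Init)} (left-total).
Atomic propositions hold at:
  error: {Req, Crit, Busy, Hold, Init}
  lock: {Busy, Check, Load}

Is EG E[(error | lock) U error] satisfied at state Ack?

Sat(error | lock) = {Req, Crit, Busy, Check, Hold, Init, Load}
E[(error | lock) U error]: least fixpoint, start Z0 = Sat(error) = {Req, Crit, Busy, Hold, Init}, add states in Sat(error | lock) with some successor in Z. Z1 = {Req, Crit, Busy, Check, Hold, Init, Load}; fixed.
Sat(E[(error | lock) U error]) = {Req, Crit, Busy, Check, Hold, Init, Load}
EG E[(error | lock) U error]: greatest fixpoint, start Z0 = {Req, Crit, Busy, Check, Hold, Init, Load}, keep only states in Sat with some successor in Z. Already a fixed point.
Sat(EG E[(error | lock) U error]) = {Req, Crit, Busy, Check, Hold, Init, Load}
Ack ∉ Sat(EG E[(error | lock) U error]) = {Req, Crit, Busy, Check, Hold, Init, Load}, so the formula does not hold at Ack.

No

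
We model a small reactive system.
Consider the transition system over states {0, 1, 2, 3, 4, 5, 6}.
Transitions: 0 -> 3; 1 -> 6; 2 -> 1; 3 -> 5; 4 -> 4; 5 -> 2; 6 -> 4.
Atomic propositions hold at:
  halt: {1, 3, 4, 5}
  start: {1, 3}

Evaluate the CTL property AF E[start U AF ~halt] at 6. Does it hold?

Sat(~halt) = {0, 2, 6}
AF ~halt: least fixpoint, start Z0 = {0, 2, 6}, add states with every successor in Z. Z1 = {0, 1, 2, 5, 6}; Z2 = {0, 1, 2, 3, 5, 6}; fixed.
Sat(AF ~halt) = {0, 1, 2, 3, 5, 6}
E[start U AF ~halt]: least fixpoint, start Z0 = Sat(AF ~halt) = {0, 1, 2, 3, 5, 6}, add states in Sat(start) with some successor in Z. Already a fixed point.
Sat(E[start U AF ~halt]) = {0, 1, 2, 3, 5, 6}
AF E[start U AF ~halt]: least fixpoint, start Z0 = {0, 1, 2, 3, 5, 6}, add states with every successor in Z. Already a fixed point.
Sat(AF E[start U AF ~halt]) = {0, 1, 2, 3, 5, 6}
6 ∈ Sat(AF E[start U AF ~halt]) = {0, 1, 2, 3, 5, 6}, so the formula holds at 6.

Yes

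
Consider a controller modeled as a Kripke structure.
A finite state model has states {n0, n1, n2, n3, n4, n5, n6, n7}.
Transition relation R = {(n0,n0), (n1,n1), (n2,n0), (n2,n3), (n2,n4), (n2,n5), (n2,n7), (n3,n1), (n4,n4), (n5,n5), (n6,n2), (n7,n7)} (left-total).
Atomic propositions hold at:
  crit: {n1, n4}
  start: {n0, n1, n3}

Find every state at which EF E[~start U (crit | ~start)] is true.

{n1, n2, n3, n4, n5, n6, n7}

Sat(~start) = {n2, n4, n5, n6, n7}
Sat(crit | ~start) = {n1, n2, n4, n5, n6, n7}
E[~start U (crit | ~start)]: least fixpoint, start Z0 = Sat((crit | ~start)) = {n1, n2, n4, n5, n6, n7}, add states in Sat(~start) with some successor in Z. Already a fixed point.
Sat(E[~start U (crit | ~start)]) = {n1, n2, n4, n5, n6, n7}
EF E[~start U (crit | ~start)]: least fixpoint, start Z0 = {n1, n2, n4, n5, n6, n7}, add states with some successor in Z. Z1 = {n1, n2, n3, n4, n5, n6, n7}; fixed.
Sat(EF E[~start U (crit | ~start)]) = {n1, n2, n3, n4, n5, n6, n7}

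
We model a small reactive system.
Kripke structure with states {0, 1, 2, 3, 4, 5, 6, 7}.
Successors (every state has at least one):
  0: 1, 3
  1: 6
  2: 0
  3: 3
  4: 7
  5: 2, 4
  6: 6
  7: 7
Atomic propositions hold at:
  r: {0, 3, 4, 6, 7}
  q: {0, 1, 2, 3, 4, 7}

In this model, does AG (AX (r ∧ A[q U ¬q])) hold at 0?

Sat(¬q) = {5, 6}
A[q U ¬q]: least fixpoint, start Z0 = Sat(¬q) = {5, 6}, add states in Sat(q) with every successor in Z. Z1 = {1, 5, 6}; fixed.
Sat(A[q U ¬q]) = {1, 5, 6}
Sat(r ∧ A[q U ¬q]) = {6}
Sat(AX (r ∧ A[q U ¬q])) = {s : every successor in {6}} = {1, 6}
AG (AX (r ∧ A[q U ¬q])): greatest fixpoint, start Z0 = {1, 6}, keep only states in Sat with every successor in Z. Already a fixed point.
Sat(AG (AX (r ∧ A[q U ¬q]))) = {1, 6}
0 ∉ Sat(AG (AX (r ∧ A[q U ¬q]))) = {1, 6}, so the formula does not hold at 0.

No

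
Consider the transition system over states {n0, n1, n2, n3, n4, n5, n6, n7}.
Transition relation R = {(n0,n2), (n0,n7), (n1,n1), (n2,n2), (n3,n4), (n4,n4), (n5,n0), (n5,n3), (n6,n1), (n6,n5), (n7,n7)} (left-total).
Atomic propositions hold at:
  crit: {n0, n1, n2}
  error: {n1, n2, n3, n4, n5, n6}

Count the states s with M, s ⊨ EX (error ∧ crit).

4

Sat(error ∧ crit) = {n1, n2}
Sat(EX (error ∧ crit)) = {s : some successor in {n1, n2}} = {n0, n1, n2, n6}
|Sat(EX (error ∧ crit))| = |{n0, n1, n2, n6}| = 4.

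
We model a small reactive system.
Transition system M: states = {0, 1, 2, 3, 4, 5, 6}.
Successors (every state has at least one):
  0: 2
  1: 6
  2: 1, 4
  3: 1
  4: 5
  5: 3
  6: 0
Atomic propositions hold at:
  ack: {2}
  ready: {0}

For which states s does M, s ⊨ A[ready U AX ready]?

Sat(AX ready) = {s : every successor in {0}} = {6}
A[ready U AX ready]: least fixpoint, start Z0 = Sat(AX ready) = {6}, add states in Sat(ready) with every successor in Z. Already a fixed point.
Sat(A[ready U AX ready]) = {6}

{6}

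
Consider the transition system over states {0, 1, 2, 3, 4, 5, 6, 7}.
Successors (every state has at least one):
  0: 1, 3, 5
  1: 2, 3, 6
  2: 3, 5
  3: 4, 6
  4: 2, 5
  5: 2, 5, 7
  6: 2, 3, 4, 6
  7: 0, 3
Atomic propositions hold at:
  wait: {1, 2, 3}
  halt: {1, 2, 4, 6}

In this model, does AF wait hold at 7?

No

AF wait: least fixpoint, start Z0 = {1, 2, 3}, add states with every successor in Z. Already a fixed point.
Sat(AF wait) = {1, 2, 3}
7 ∉ Sat(AF wait) = {1, 2, 3}, so the formula does not hold at 7.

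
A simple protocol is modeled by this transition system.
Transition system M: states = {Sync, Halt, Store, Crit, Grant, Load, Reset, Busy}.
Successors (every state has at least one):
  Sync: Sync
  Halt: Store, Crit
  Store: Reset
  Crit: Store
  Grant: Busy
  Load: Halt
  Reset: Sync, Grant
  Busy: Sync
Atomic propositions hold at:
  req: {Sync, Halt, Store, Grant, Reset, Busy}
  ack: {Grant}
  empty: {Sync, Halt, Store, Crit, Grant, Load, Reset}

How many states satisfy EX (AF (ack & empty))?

Sat(ack & empty) = {Grant}
AF (ack & empty): least fixpoint, start Z0 = {Grant}, add states with every successor in Z. Already a fixed point.
Sat(AF (ack & empty)) = {Grant}
Sat(EX (AF (ack & empty))) = {s : some successor in {Grant}} = {Reset}
|Sat(EX (AF (ack & empty)))| = |{Reset}| = 1.

1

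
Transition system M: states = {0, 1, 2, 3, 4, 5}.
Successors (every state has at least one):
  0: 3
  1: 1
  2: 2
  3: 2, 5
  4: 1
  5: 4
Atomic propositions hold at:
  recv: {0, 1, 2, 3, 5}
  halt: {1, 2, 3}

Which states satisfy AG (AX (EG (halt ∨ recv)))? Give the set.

{1, 2, 4}

Sat(halt ∨ recv) = {0, 1, 2, 3, 5}
EG (halt ∨ recv): greatest fixpoint, start Z0 = {0, 1, 2, 3, 5}, keep only states in Sat with some successor in Z. Z1 = {0, 1, 2, 3}; fixed.
Sat(EG (halt ∨ recv)) = {0, 1, 2, 3}
Sat(AX (EG (halt ∨ recv))) = {s : every successor in {0, 1, 2, 3}} = {0, 1, 2, 4}
AG (AX (EG (halt ∨ recv))): greatest fixpoint, start Z0 = {0, 1, 2, 4}, keep only states in Sat with every successor in Z. Z1 = {1, 2, 4}; fixed.
Sat(AG (AX (EG (halt ∨ recv)))) = {1, 2, 4}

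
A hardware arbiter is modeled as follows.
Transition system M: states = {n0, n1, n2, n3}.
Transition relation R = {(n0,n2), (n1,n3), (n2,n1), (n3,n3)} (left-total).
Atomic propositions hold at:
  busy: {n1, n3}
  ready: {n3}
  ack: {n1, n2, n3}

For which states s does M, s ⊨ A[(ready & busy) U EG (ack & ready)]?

Sat(ready & busy) = {n3}
Sat(ack & ready) = {n3}
EG (ack & ready): greatest fixpoint, start Z0 = {n3}, keep only states in Sat with some successor in Z. Already a fixed point.
Sat(EG (ack & ready)) = {n3}
A[(ready & busy) U EG (ack & ready)]: least fixpoint, start Z0 = Sat(EG (ack & ready)) = {n3}, add states in Sat(ready & busy) with every successor in Z. Already a fixed point.
Sat(A[(ready & busy) U EG (ack & ready)]) = {n3}

{n3}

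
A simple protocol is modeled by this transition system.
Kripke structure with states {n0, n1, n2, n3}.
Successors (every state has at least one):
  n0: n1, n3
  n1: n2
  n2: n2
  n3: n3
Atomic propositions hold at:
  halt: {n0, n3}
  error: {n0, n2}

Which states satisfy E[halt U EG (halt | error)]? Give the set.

{n0, n2, n3}

Sat(halt | error) = {n0, n2, n3}
EG (halt | error): greatest fixpoint, start Z0 = {n0, n2, n3}, keep only states in Sat with some successor in Z. Already a fixed point.
Sat(EG (halt | error)) = {n0, n2, n3}
E[halt U EG (halt | error)]: least fixpoint, start Z0 = Sat(EG (halt | error)) = {n0, n2, n3}, add states in Sat(halt) with some successor in Z. Already a fixed point.
Sat(E[halt U EG (halt | error)]) = {n0, n2, n3}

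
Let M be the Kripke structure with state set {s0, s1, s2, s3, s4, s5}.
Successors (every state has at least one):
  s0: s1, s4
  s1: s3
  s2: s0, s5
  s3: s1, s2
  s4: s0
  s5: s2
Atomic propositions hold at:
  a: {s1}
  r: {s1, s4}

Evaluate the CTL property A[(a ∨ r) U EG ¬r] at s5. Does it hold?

Yes

Sat(a ∨ r) = {s1, s4}
Sat(¬r) = {s0, s2, s3, s5}
EG ¬r: greatest fixpoint, start Z0 = {s0, s2, s3, s5}, keep only states in Sat with some successor in Z. Z1 = {s2, s3, s5}; fixed.
Sat(EG ¬r) = {s2, s3, s5}
A[(a ∨ r) U EG ¬r]: least fixpoint, start Z0 = Sat(EG ¬r) = {s2, s3, s5}, add states in Sat(a ∨ r) with every successor in Z. Z1 = {s1, s2, s3, s5}; fixed.
Sat(A[(a ∨ r) U EG ¬r]) = {s1, s2, s3, s5}
s5 ∈ Sat(A[(a ∨ r) U EG ¬r]) = {s1, s2, s3, s5}, so the formula holds at s5.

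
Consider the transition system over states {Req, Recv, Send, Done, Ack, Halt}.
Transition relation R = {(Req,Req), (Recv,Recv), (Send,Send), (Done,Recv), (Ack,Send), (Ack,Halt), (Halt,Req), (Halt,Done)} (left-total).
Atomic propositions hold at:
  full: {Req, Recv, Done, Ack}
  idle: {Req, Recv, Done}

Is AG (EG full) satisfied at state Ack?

No

EG full: greatest fixpoint, start Z0 = {Req, Recv, Done, Ack}, keep only states in Sat with some successor in Z. Z1 = {Req, Recv, Done}; fixed.
Sat(EG full) = {Req, Recv, Done}
AG (EG full): greatest fixpoint, start Z0 = {Req, Recv, Done}, keep only states in Sat with every successor in Z. Already a fixed point.
Sat(AG (EG full)) = {Req, Recv, Done}
Ack ∉ Sat(AG (EG full)) = {Req, Recv, Done}, so the formula does not hold at Ack.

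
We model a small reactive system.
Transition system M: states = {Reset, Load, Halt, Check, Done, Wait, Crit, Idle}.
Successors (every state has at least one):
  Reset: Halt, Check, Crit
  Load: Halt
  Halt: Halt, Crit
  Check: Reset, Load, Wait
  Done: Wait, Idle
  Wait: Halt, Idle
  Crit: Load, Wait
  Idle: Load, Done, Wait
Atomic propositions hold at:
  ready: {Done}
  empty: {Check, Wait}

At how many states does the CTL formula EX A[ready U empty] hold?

A[ready U empty]: least fixpoint, start Z0 = Sat(empty) = {Check, Wait}, add states in Sat(ready) with every successor in Z. Already a fixed point.
Sat(A[ready U empty]) = {Check, Wait}
Sat(EX A[ready U empty]) = {s : some successor in {Check, Wait}} = {Reset, Check, Done, Crit, Idle}
|Sat(EX A[ready U empty])| = |{Reset, Check, Done, Crit, Idle}| = 5.

5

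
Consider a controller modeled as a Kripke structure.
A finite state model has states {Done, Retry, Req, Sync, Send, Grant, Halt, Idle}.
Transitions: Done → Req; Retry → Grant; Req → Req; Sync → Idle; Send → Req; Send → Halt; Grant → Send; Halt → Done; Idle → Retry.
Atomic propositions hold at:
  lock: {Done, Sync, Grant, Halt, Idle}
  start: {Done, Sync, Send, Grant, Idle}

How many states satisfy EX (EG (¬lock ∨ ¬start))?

Sat(¬lock) = {Retry, Req, Send}
Sat(¬start) = {Retry, Req, Halt}
Sat(¬lock ∨ ¬start) = {Retry, Req, Send, Halt}
EG (¬lock ∨ ¬start): greatest fixpoint, start Z0 = {Retry, Req, Send, Halt}, keep only states in Sat with some successor in Z. Z1 = {Req, Send}; fixed.
Sat(EG (¬lock ∨ ¬start)) = {Req, Send}
Sat(EX (EG (¬lock ∨ ¬start))) = {s : some successor in {Req, Send}} = {Done, Req, Send, Grant}
|Sat(EX (EG (¬lock ∨ ¬start)))| = |{Done, Req, Send, Grant}| = 4.

4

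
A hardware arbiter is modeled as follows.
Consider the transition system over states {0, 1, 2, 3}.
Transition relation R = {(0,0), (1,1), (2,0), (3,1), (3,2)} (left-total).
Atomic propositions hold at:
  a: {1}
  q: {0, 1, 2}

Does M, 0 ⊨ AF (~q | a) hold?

Sat(~q) = {3}
Sat(~q | a) = {1, 3}
AF (~q | a): least fixpoint, start Z0 = {1, 3}, add states with every successor in Z. Already a fixed point.
Sat(AF (~q | a)) = {1, 3}
0 ∉ Sat(AF (~q | a)) = {1, 3}, so the formula does not hold at 0.

No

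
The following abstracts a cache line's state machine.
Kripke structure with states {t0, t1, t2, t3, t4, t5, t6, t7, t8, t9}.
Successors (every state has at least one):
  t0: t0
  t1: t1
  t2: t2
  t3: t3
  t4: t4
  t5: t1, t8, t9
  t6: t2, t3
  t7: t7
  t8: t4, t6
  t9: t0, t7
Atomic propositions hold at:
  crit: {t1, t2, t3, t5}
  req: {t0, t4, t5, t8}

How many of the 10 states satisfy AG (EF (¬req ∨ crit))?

5

Sat(¬req) = {t1, t2, t3, t6, t7, t9}
Sat(¬req ∨ crit) = {t1, t2, t3, t5, t6, t7, t9}
EF (¬req ∨ crit): least fixpoint, start Z0 = {t1, t2, t3, t5, t6, t7, t9}, add states with some successor in Z. Z1 = {t1, t2, t3, t5, t6, t7, t8, t9}; fixed.
Sat(EF (¬req ∨ crit)) = {t1, t2, t3, t5, t6, t7, t8, t9}
AG (EF (¬req ∨ crit)): greatest fixpoint, start Z0 = {t1, t2, t3, t5, t6, t7, t8, t9}, keep only states in Sat with every successor in Z. Z1 = {t1, t2, t3, t5, t6, t7}; Z2 = {t1, t2, t3, t6, t7}; fixed.
Sat(AG (EF (¬req ∨ crit))) = {t1, t2, t3, t6, t7}
|Sat(AG (EF (¬req ∨ crit)))| = |{t1, t2, t3, t6, t7}| = 5.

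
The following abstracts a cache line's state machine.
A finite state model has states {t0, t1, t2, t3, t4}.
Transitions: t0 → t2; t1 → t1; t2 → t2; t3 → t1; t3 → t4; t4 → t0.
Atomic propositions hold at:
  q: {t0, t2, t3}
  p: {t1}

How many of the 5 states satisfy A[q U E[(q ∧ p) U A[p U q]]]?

Sat(q ∧ p) = ∅
A[p U q]: least fixpoint, start Z0 = Sat(q) = {t0, t2, t3}, add states in Sat(p) with every successor in Z. Already a fixed point.
Sat(A[p U q]) = {t0, t2, t3}
E[(q ∧ p) U A[p U q]]: least fixpoint, start Z0 = Sat(A[p U q]) = {t0, t2, t3}, add states in Sat(q ∧ p) with some successor in Z. Already a fixed point.
Sat(E[(q ∧ p) U A[p U q]]) = {t0, t2, t3}
A[q U E[(q ∧ p) U A[p U q]]]: least fixpoint, start Z0 = Sat(E[(q ∧ p) U A[p U q]]) = {t0, t2, t3}, add states in Sat(q) with every successor in Z. Already a fixed point.
Sat(A[q U E[(q ∧ p) U A[p U q]]]) = {t0, t2, t3}
|Sat(A[q U E[(q ∧ p) U A[p U q]]])| = |{t0, t2, t3}| = 3.

3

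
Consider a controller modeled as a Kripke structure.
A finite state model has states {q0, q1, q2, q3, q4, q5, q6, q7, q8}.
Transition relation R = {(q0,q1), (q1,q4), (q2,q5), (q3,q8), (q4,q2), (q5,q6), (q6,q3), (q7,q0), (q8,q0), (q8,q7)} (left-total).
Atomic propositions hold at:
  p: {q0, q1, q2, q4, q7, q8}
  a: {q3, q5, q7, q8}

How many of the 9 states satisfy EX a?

4

Sat(EX a) = {s : some successor in {q3, q5, q7, q8}} = {q2, q3, q6, q8}
|Sat(EX a)| = |{q2, q3, q6, q8}| = 4.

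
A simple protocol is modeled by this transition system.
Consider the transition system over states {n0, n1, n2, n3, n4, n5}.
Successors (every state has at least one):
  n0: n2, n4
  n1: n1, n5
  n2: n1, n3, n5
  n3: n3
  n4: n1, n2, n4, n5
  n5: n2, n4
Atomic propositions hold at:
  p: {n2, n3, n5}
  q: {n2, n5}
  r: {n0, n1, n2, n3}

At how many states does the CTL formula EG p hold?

3

EG p: greatest fixpoint, start Z0 = {n2, n3, n5}, keep only states in Sat with some successor in Z. Already a fixed point.
Sat(EG p) = {n2, n3, n5}
|Sat(EG p)| = |{n2, n3, n5}| = 3.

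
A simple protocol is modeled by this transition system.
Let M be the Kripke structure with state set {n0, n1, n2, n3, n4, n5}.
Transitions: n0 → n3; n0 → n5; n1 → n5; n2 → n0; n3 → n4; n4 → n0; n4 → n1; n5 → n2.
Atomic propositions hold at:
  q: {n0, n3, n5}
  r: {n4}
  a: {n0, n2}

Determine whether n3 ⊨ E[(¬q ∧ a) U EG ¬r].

Sat(¬q) = {n1, n2, n4}
Sat(¬q ∧ a) = {n2}
Sat(¬r) = {n0, n1, n2, n3, n5}
EG ¬r: greatest fixpoint, start Z0 = {n0, n1, n2, n3, n5}, keep only states in Sat with some successor in Z. Z1 = {n0, n1, n2, n5}; fixed.
Sat(EG ¬r) = {n0, n1, n2, n5}
E[(¬q ∧ a) U EG ¬r]: least fixpoint, start Z0 = Sat(EG ¬r) = {n0, n1, n2, n5}, add states in Sat(¬q ∧ a) with some successor in Z. Already a fixed point.
Sat(E[(¬q ∧ a) U EG ¬r]) = {n0, n1, n2, n5}
n3 ∉ Sat(E[(¬q ∧ a) U EG ¬r]) = {n0, n1, n2, n5}, so the formula does not hold at n3.

No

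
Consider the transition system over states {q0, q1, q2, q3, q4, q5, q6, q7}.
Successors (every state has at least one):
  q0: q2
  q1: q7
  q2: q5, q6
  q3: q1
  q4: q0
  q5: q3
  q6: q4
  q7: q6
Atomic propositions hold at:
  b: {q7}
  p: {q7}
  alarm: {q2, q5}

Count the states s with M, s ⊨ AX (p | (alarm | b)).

2

Sat(alarm | b) = {q2, q5, q7}
Sat(p | (alarm | b)) = {q2, q5, q7}
Sat(AX (p | (alarm | b))) = {s : every successor in {q2, q5, q7}} = {q0, q1}
|Sat(AX (p | (alarm | b)))| = |{q0, q1}| = 2.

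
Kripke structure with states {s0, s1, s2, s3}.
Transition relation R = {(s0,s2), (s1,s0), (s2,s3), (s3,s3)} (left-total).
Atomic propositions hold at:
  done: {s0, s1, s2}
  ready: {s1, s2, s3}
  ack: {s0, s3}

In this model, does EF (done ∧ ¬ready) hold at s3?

No

Sat(¬ready) = {s0}
Sat(done ∧ ¬ready) = {s0}
EF (done ∧ ¬ready): least fixpoint, start Z0 = {s0}, add states with some successor in Z. Z1 = {s0, s1}; fixed.
Sat(EF (done ∧ ¬ready)) = {s0, s1}
s3 ∉ Sat(EF (done ∧ ¬ready)) = {s0, s1}, so the formula does not hold at s3.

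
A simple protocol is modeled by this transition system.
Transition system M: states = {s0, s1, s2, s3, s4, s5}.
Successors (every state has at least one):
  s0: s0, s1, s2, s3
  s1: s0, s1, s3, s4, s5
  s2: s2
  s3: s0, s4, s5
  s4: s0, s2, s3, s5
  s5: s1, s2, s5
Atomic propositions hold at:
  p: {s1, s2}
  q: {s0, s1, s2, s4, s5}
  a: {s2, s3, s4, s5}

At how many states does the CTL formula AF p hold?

AF p: least fixpoint, start Z0 = {s1, s2}, add states with every successor in Z. Already a fixed point.
Sat(AF p) = {s1, s2}
|Sat(AF p)| = |{s1, s2}| = 2.

2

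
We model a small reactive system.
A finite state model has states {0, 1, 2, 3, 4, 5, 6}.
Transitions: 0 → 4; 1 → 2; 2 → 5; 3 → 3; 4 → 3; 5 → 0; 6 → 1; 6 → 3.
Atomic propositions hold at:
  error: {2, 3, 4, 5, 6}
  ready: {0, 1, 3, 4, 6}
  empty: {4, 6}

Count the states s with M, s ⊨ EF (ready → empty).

6

Sat(ready → empty) = {2, 4, 5, 6}
EF (ready → empty): least fixpoint, start Z0 = {2, 4, 5, 6}, add states with some successor in Z. Z1 = {0, 1, 2, 4, 5, 6}; fixed.
Sat(EF (ready → empty)) = {0, 1, 2, 4, 5, 6}
|Sat(EF (ready → empty))| = |{0, 1, 2, 4, 5, 6}| = 6.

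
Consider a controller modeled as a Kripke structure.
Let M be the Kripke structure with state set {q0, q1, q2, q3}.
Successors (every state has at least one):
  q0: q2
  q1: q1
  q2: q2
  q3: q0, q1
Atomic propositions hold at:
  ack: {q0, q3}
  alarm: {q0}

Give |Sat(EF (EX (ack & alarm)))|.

Sat(ack & alarm) = {q0}
Sat(EX (ack & alarm)) = {s : some successor in {q0}} = {q3}
EF (EX (ack & alarm)): least fixpoint, start Z0 = {q3}, add states with some successor in Z. Already a fixed point.
Sat(EF (EX (ack & alarm))) = {q3}
|Sat(EF (EX (ack & alarm)))| = |{q3}| = 1.

1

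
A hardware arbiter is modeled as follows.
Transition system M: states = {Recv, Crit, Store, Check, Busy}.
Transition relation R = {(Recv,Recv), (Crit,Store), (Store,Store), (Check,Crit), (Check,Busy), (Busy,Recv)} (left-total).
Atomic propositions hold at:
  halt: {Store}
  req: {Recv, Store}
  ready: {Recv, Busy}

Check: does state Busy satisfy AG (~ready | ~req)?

No

Sat(~ready) = {Crit, Store, Check}
Sat(~req) = {Crit, Check, Busy}
Sat(~ready | ~req) = {Crit, Store, Check, Busy}
AG (~ready | ~req): greatest fixpoint, start Z0 = {Crit, Store, Check, Busy}, keep only states in Sat with every successor in Z. Z1 = {Crit, Store, Check}; Z2 = {Crit, Store}; fixed.
Sat(AG (~ready | ~req)) = {Crit, Store}
Busy ∉ Sat(AG (~ready | ~req)) = {Crit, Store}, so the formula does not hold at Busy.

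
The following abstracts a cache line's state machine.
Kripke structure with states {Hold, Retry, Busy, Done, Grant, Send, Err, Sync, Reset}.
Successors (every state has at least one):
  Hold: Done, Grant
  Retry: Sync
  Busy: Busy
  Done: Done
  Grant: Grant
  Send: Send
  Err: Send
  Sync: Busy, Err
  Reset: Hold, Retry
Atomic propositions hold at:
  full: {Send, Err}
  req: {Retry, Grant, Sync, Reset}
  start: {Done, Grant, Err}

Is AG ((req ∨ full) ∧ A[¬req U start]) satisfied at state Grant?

Yes

Sat(req ∨ full) = {Retry, Grant, Send, Err, Sync, Reset}
Sat(¬req) = {Hold, Busy, Done, Send, Err}
A[¬req U start]: least fixpoint, start Z0 = Sat(start) = {Done, Grant, Err}, add states in Sat(¬req) with every successor in Z. Z1 = {Hold, Done, Grant, Err}; fixed.
Sat(A[¬req U start]) = {Hold, Done, Grant, Err}
Sat((req ∨ full) ∧ A[¬req U start]) = {Grant, Err}
AG ((req ∨ full) ∧ A[¬req U start]): greatest fixpoint, start Z0 = {Grant, Err}, keep only states in Sat with every successor in Z. Z1 = {Grant}; fixed.
Sat(AG ((req ∨ full) ∧ A[¬req U start])) = {Grant}
Grant ∈ Sat(AG ((req ∨ full) ∧ A[¬req U start])) = {Grant}, so the formula holds at Grant.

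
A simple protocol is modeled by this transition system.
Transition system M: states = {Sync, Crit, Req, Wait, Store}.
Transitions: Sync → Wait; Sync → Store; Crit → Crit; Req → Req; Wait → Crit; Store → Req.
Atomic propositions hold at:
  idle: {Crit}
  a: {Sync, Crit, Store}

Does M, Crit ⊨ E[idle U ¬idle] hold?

Sat(¬idle) = {Sync, Req, Wait, Store}
E[idle U ¬idle]: least fixpoint, start Z0 = Sat(¬idle) = {Sync, Req, Wait, Store}, add states in Sat(idle) with some successor in Z. Already a fixed point.
Sat(E[idle U ¬idle]) = {Sync, Req, Wait, Store}
Crit ∉ Sat(E[idle U ¬idle]) = {Sync, Req, Wait, Store}, so the formula does not hold at Crit.

No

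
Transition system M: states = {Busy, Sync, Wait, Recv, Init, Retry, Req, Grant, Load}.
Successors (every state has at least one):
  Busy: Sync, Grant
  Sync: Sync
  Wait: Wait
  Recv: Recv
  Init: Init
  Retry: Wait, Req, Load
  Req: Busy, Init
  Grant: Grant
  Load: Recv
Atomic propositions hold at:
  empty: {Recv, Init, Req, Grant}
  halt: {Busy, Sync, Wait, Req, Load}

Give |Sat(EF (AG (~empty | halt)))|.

5

Sat(~empty) = {Busy, Sync, Wait, Retry, Load}
Sat(~empty | halt) = {Busy, Sync, Wait, Retry, Req, Load}
AG (~empty | halt): greatest fixpoint, start Z0 = {Busy, Sync, Wait, Retry, Req, Load}, keep only states in Sat with every successor in Z. Z1 = {Sync, Wait, Retry}; Z2 = {Sync, Wait}; fixed.
Sat(AG (~empty | halt)) = {Sync, Wait}
EF (AG (~empty | halt)): least fixpoint, start Z0 = {Sync, Wait}, add states with some successor in Z. Z1 = {Busy, Sync, Wait, Retry}; Z2 = {Busy, Sync, Wait, Retry, Req}; fixed.
Sat(EF (AG (~empty | halt))) = {Busy, Sync, Wait, Retry, Req}
|Sat(EF (AG (~empty | halt)))| = |{Busy, Sync, Wait, Retry, Req}| = 5.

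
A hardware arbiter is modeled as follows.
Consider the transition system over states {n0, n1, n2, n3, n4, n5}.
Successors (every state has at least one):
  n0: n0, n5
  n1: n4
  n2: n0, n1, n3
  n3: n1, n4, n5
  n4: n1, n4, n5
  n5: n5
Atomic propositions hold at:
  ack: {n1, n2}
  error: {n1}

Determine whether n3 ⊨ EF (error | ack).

Yes

Sat(error | ack) = {n1, n2}
EF (error | ack): least fixpoint, start Z0 = {n1, n2}, add states with some successor in Z. Z1 = {n1, n2, n3, n4}; fixed.
Sat(EF (error | ack)) = {n1, n2, n3, n4}
n3 ∈ Sat(EF (error | ack)) = {n1, n2, n3, n4}, so the formula holds at n3.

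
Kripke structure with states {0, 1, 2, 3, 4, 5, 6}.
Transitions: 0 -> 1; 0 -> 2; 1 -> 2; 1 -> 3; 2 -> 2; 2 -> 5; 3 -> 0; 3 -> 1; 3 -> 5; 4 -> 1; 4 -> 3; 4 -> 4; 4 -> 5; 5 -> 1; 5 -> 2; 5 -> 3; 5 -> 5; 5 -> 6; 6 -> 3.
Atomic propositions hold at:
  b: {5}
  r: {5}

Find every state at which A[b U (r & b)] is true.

{5}

Sat(r & b) = {5}
A[b U (r & b)]: least fixpoint, start Z0 = Sat((r & b)) = {5}, add states in Sat(b) with every successor in Z. Already a fixed point.
Sat(A[b U (r & b)]) = {5}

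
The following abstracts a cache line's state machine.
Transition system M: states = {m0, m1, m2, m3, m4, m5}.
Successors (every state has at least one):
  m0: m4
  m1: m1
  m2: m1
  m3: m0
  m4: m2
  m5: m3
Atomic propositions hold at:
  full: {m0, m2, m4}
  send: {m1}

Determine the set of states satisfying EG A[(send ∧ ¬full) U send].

{m1}

Sat(¬full) = {m1, m3, m5}
Sat(send ∧ ¬full) = {m1}
A[(send ∧ ¬full) U send]: least fixpoint, start Z0 = Sat(send) = {m1}, add states in Sat(send ∧ ¬full) with every successor in Z. Already a fixed point.
Sat(A[(send ∧ ¬full) U send]) = {m1}
EG A[(send ∧ ¬full) U send]: greatest fixpoint, start Z0 = {m1}, keep only states in Sat with some successor in Z. Already a fixed point.
Sat(EG A[(send ∧ ¬full) U send]) = {m1}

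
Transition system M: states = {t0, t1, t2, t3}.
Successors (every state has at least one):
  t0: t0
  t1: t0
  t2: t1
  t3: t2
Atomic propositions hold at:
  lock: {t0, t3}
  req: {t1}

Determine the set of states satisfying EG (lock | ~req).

{t0}

Sat(~req) = {t0, t2, t3}
Sat(lock | ~req) = {t0, t2, t3}
EG (lock | ~req): greatest fixpoint, start Z0 = {t0, t2, t3}, keep only states in Sat with some successor in Z. Z1 = {t0, t3}; Z2 = {t0}; fixed.
Sat(EG (lock | ~req)) = {t0}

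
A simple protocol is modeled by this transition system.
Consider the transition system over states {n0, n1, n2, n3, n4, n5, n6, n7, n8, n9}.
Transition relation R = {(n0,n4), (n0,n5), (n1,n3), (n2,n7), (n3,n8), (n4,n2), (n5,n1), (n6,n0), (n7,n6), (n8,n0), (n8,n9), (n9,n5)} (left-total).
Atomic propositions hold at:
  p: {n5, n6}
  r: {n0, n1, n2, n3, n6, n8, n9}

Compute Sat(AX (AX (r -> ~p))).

{n0, n1, n3, n4, n5, n6, n7, n8, n9}

Sat(~p) = {n0, n1, n2, n3, n4, n7, n8, n9}
Sat(r -> ~p) = {n0, n1, n2, n3, n4, n5, n7, n8, n9}
Sat(AX (r -> ~p)) = {s : every successor in {n0, n1, n2, n3, n4, n5, n7, n8, n9}} = {n0, n1, n2, n3, n4, n5, n6, n8, n9}
Sat(AX (AX (r -> ~p))) = {s : every successor in {n0, n1, n2, n3, n4, n5, n6, n8, n9}} = {n0, n1, n3, n4, n5, n6, n7, n8, n9}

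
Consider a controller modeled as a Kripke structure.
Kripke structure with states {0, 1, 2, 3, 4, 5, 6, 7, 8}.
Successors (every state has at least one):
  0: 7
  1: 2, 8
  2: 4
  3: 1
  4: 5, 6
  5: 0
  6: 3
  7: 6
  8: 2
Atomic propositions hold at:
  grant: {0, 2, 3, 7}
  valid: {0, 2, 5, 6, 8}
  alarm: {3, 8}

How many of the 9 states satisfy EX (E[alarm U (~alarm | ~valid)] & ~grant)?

Sat(~alarm) = {0, 1, 2, 4, 5, 6, 7}
Sat(~valid) = {1, 3, 4, 7}
Sat(~alarm | ~valid) = {0, 1, 2, 3, 4, 5, 6, 7}
E[alarm U (~alarm | ~valid)]: least fixpoint, start Z0 = Sat((~alarm | ~valid)) = {0, 1, 2, 3, 4, 5, 6, 7}, add states in Sat(alarm) with some successor in Z. Z1 = {0, 1, 2, 3, 4, 5, 6, 7, 8}; fixed.
Sat(E[alarm U (~alarm | ~valid)]) = {0, 1, 2, 3, 4, 5, 6, 7, 8}
Sat(~grant) = {1, 4, 5, 6, 8}
Sat(E[alarm U (~alarm | ~valid)] & ~grant) = {1, 4, 5, 6, 8}
Sat(EX (E[alarm U (~alarm | ~valid)] & ~grant)) = {s : some successor in {1, 4, 5, 6, 8}} = {1, 2, 3, 4, 7}
|Sat(EX (E[alarm U (~alarm | ~valid)] & ~grant))| = |{1, 2, 3, 4, 7}| = 5.

5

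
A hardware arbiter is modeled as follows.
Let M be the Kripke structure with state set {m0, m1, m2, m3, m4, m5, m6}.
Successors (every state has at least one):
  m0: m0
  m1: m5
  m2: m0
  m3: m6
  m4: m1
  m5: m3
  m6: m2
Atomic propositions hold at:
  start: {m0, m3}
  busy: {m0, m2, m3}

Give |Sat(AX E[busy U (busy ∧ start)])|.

Sat(busy ∧ start) = {m0, m3}
E[busy U (busy ∧ start)]: least fixpoint, start Z0 = Sat((busy ∧ start)) = {m0, m3}, add states in Sat(busy) with some successor in Z. Z1 = {m0, m2, m3}; fixed.
Sat(E[busy U (busy ∧ start)]) = {m0, m2, m3}
Sat(AX E[busy U (busy ∧ start)]) = {s : every successor in {m0, m2, m3}} = {m0, m2, m5, m6}
|Sat(AX E[busy U (busy ∧ start)])| = |{m0, m2, m5, m6}| = 4.

4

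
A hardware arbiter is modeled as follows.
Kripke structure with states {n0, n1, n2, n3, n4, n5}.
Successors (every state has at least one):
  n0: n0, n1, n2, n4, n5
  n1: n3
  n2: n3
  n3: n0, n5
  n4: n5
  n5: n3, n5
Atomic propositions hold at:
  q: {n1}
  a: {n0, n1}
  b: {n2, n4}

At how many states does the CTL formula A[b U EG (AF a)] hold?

1

AF a: least fixpoint, start Z0 = {n0, n1}, add states with every successor in Z. Already a fixed point.
Sat(AF a) = {n0, n1}
EG (AF a): greatest fixpoint, start Z0 = {n0, n1}, keep only states in Sat with some successor in Z. Z1 = {n0}; fixed.
Sat(EG (AF a)) = {n0}
A[b U EG (AF a)]: least fixpoint, start Z0 = Sat(EG (AF a)) = {n0}, add states in Sat(b) with every successor in Z. Already a fixed point.
Sat(A[b U EG (AF a)]) = {n0}
|Sat(A[b U EG (AF a)])| = |{n0}| = 1.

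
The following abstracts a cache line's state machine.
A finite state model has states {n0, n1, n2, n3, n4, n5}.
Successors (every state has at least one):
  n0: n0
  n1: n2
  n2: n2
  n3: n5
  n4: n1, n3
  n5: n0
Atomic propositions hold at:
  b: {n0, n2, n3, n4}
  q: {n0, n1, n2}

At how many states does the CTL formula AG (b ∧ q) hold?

2

Sat(b ∧ q) = {n0, n2}
AG (b ∧ q): greatest fixpoint, start Z0 = {n0, n2}, keep only states in Sat with every successor in Z. Already a fixed point.
Sat(AG (b ∧ q)) = {n0, n2}
|Sat(AG (b ∧ q))| = |{n0, n2}| = 2.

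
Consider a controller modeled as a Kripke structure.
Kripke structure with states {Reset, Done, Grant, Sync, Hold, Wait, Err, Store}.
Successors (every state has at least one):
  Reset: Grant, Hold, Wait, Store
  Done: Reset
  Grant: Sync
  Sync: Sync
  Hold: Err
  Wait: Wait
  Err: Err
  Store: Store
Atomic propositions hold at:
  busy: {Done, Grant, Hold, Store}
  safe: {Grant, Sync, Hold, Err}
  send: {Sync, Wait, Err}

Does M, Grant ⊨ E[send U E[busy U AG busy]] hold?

AG busy: greatest fixpoint, start Z0 = {Done, Grant, Hold, Store}, keep only states in Sat with every successor in Z. Z1 = {Store}; fixed.
Sat(AG busy) = {Store}
E[busy U AG busy]: least fixpoint, start Z0 = Sat(AG busy) = {Store}, add states in Sat(busy) with some successor in Z. Already a fixed point.
Sat(E[busy U AG busy]) = {Store}
E[send U E[busy U AG busy]]: least fixpoint, start Z0 = Sat(E[busy U AG busy]) = {Store}, add states in Sat(send) with some successor in Z. Already a fixed point.
Sat(E[send U E[busy U AG busy]]) = {Store}
Grant ∉ Sat(E[send U E[busy U AG busy]]) = {Store}, so the formula does not hold at Grant.

No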